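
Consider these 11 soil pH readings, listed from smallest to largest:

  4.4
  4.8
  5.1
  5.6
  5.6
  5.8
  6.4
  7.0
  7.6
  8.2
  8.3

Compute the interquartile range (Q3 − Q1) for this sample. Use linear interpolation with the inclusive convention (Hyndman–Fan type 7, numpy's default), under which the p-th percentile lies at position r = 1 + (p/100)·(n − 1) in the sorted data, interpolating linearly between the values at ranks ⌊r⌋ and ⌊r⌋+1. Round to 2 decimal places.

n = 11.
P25: r = 3.5; ranks 3–4 are 5.1, 5.6; interpolating gives 5.35.
P75: r = 8.5; ranks 8–9 are 7.0, 7.6; interpolating gives 7.3.
Difference: 7.3 − 5.35 = 1.95.

1.95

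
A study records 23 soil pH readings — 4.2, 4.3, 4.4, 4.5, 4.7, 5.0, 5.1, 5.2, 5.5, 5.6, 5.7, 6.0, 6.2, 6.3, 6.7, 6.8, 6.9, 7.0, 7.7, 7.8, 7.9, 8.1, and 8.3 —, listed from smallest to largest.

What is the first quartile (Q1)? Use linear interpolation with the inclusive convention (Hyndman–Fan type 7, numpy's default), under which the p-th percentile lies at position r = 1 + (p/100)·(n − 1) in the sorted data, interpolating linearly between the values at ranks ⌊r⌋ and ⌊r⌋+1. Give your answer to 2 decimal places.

5.05

n = 23.
r = 1 + (25/100)·(23 − 1) = 1 + 5.5 = 6.5.
Rank 6 is 5.0 and rank 7 is 5.1.
Interpolate: 5.0 + 0.5·(5.1 − 5.0) = 5.0 + 0.5·0.1 = 5.05.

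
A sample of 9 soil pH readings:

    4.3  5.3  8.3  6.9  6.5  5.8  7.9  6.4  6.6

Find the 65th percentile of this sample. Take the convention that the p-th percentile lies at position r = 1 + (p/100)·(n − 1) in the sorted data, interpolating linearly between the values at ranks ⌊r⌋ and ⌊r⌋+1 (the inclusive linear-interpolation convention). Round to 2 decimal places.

Sorted: 4.3, 5.3, 5.8, 6.4, 6.5, 6.6, 6.9, 7.9, 8.3.
n = 9.
r = 1 + (65/100)·(9 − 1) = 1 + 5.2 = 6.2.
Rank 6 is 6.6 and rank 7 is 6.9.
Interpolate: 6.6 + 0.2·(6.9 − 6.6) = 6.6 + 0.2·0.3 = 6.66.

6.66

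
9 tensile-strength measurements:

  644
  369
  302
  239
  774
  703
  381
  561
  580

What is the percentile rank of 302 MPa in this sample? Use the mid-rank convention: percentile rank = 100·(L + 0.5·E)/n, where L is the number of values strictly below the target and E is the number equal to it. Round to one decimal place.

16.7

Sorted: 239, 302, 369, 381, 561, 580, 644, 703, 774.
Count below 302: L = 1; count equal: E = 1; n = 9.
Percentile rank = 100·(1 + 0.5·1)/9 = 100·1.5/9 = 16.67.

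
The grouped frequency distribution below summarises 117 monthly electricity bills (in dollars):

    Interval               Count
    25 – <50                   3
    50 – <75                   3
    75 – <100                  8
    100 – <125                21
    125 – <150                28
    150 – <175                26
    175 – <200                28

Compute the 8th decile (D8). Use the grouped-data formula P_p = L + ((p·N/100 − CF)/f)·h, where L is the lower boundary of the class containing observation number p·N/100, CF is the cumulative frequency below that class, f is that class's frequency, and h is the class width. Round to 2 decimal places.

179.11

N = 117; target position k = 80/100 · 117 = 93.6.
Cumulative frequencies: 3, 6, 14, 35, 63, 89, 117.
Observation 93.6 falls in the class 175 – <200.
L = 175, CF = 89, f = 28, h = 25.
P80 = 175 + ((93.6 − 89)/28)·25 = 175 + 4.10714 = 179.107.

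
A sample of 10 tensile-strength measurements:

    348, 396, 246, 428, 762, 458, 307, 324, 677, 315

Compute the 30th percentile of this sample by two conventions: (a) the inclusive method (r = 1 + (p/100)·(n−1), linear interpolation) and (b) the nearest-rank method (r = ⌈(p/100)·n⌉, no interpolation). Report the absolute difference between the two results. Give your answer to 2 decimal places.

6.30

Sorted: 246, 307, 315, 324, 348, 396, 428, 458, 677, 762.
n = 10.
(a) r = 3.7; between ranks 3 (315) and 4 (324): 321.3.
(b) the nearest-rank method: rank 3 → 315.
|321.3 − 315| = 6.3.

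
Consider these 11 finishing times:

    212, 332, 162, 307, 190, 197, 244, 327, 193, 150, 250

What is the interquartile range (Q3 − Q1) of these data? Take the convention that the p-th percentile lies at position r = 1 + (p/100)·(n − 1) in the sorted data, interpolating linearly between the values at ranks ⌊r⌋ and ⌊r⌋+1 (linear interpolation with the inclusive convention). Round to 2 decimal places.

87.00

Sorted: 150, 162, 190, 193, 197, 212, 244, 250, 307, 327, 332.
n = 11.
P25: r = 3.5; ranks 3–4 are 190, 193; interpolating gives 191.5.
P75: r = 8.5; ranks 8–9 are 250, 307; interpolating gives 278.5.
Difference: 278.5 − 191.5 = 87.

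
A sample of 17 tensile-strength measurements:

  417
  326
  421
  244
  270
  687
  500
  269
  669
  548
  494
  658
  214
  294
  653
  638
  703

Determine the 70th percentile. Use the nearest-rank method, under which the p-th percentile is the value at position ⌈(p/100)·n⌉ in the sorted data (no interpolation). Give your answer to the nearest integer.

638

Sorted: 214, 244, 269, 270, 294, 326, 417, 421, 494, 500, 548, 638, 653, 658, 669, 687, 703.
n = 17.
Position = ⌈70/100 · 17⌉ = ⌈11.9⌉ = 12.
The value at rank 12 is 638.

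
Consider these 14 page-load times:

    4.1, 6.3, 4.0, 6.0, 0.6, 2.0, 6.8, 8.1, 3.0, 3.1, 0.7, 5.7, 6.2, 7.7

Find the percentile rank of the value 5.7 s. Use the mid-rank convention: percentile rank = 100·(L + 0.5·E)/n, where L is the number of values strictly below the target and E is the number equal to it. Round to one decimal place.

53.6

Sorted: 0.6, 0.7, 2.0, 3.0, 3.1, 4.0, 4.1, 5.7, 6.0, 6.2, 6.3, 6.8, 7.7, 8.1.
Count below 5.7: L = 7; count equal: E = 1; n = 14.
Percentile rank = 100·(7 + 0.5·1)/14 = 100·7.5/14 = 53.57.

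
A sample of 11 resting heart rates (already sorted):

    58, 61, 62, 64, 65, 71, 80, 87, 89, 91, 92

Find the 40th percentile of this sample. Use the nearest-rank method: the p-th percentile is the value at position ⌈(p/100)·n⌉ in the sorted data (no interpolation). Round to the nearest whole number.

n = 11.
Position = ⌈40/100 · 11⌉ = ⌈4.4⌉ = 5.
The value at rank 5 is 65.

65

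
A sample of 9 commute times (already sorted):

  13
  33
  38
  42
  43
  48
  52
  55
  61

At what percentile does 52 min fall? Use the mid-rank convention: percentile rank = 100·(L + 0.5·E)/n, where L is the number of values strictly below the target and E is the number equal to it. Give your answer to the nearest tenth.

Count below 52: L = 6; count equal: E = 1; n = 9.
Percentile rank = 100·(6 + 0.5·1)/9 = 100·6.5/9 = 72.22.

72.2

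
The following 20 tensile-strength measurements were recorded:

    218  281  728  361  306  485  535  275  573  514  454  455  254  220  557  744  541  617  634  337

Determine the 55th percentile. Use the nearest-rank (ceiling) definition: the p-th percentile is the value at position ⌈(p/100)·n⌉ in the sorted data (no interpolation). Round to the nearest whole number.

Sorted: 218, 220, 254, 275, 281, 306, 337, 361, 454, 455, 485, 514, 535, 541, 557, 573, 617, 634, 728, 744.
n = 20.
Position = ⌈55/100 · 20⌉ = ⌈11⌉ = 11.
The value at rank 11 is 485.

485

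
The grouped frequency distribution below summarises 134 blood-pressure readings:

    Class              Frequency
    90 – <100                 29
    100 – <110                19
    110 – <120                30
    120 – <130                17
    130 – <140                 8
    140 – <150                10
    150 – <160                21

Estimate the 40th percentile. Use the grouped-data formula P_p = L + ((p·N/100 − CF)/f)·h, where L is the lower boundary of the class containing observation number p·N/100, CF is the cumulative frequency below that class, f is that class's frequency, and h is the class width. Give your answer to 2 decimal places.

N = 134; target position k = 40/100 · 134 = 53.6.
Cumulative frequencies: 29, 48, 78, 95, 103, 113, 134.
Observation 53.6 falls in the class 110 – <120.
L = 110, CF = 48, f = 30, h = 10.
P40 = 110 + ((53.6 − 48)/30)·10 = 110 + 1.86667 = 111.867.

111.87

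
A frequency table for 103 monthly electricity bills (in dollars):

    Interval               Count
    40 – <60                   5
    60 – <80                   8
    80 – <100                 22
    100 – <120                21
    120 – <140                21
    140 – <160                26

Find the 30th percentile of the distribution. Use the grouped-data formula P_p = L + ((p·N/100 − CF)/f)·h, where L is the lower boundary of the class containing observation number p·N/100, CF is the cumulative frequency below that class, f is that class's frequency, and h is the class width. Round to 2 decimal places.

N = 103; target position k = 30/100 · 103 = 30.9.
Cumulative frequencies: 5, 13, 35, 56, 77, 103.
Observation 30.9 falls in the class 80 – <100.
L = 80, CF = 13, f = 22, h = 20.
P30 = 80 + ((30.9 − 13)/22)·20 = 80 + 16.2727 = 96.2727.

96.27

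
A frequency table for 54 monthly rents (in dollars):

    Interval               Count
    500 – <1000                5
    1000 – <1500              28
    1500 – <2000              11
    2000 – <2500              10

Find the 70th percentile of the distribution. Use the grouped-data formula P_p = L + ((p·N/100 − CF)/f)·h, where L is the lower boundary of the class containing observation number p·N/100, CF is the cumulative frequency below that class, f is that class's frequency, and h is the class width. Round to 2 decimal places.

N = 54; target position k = 70/100 · 54 = 37.8.
Cumulative frequencies: 5, 33, 44, 54.
Observation 37.8 falls in the class 1500 – <2000.
L = 1500, CF = 33, f = 11, h = 500.
P70 = 1500 + ((37.8 − 33)/11)·500 = 1500 + 218.182 = 1718.18.

1718.18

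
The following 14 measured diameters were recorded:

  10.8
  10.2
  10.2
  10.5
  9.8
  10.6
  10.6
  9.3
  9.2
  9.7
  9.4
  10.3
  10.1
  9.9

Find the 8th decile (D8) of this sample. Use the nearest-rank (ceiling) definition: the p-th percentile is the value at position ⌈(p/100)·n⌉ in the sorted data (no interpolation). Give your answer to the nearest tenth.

10.6

Sorted: 9.2, 9.3, 9.4, 9.7, 9.8, 9.9, 10.1, 10.2, 10.2, 10.3, 10.5, 10.6, 10.6, 10.8.
n = 14.
Position = ⌈80/100 · 14⌉ = ⌈11.2⌉ = 12.
The value at rank 12 is 10.6.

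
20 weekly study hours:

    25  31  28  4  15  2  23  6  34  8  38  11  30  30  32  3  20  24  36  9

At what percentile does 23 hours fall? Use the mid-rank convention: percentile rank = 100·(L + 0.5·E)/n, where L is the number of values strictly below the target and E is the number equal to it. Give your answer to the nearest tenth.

47.5

Sorted: 2, 3, 4, 6, 8, 9, 11, 15, 20, 23, 24, 25, 28, 30, 30, 31, 32, 34, 36, 38.
Count below 23: L = 9; count equal: E = 1; n = 20.
Percentile rank = 100·(9 + 0.5·1)/20 = 100·9.5/20 = 47.5.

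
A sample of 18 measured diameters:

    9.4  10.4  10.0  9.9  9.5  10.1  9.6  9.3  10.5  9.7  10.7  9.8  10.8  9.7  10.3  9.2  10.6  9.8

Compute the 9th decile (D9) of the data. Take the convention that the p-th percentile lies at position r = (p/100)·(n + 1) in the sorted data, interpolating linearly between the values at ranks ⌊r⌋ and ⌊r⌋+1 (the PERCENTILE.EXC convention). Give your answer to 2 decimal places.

10.71

Sorted: 9.2, 9.3, 9.4, 9.5, 9.6, 9.7, 9.7, 9.8, 9.8, 9.9, 10.0, 10.1, 10.3, 10.4, 10.5, 10.6, 10.7, 10.8.
n = 18.
r = (90/100)·(18 + 1) = 17.1.
Rank 17 is 10.7 and rank 18 is 10.8.
Interpolate: 10.7 + 0.1·(10.8 − 10.7) = 10.7 + 0.1·0.1 = 10.71.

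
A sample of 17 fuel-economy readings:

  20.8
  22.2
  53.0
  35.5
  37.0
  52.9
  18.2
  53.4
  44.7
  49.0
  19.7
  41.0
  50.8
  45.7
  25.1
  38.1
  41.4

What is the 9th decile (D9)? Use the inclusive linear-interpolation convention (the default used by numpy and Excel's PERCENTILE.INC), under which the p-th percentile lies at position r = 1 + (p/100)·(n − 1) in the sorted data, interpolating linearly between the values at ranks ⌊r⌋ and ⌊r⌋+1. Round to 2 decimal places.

52.94

Sorted: 18.2, 19.7, 20.8, 22.2, 25.1, 35.5, 37.0, 38.1, 41.0, 41.4, 44.7, 45.7, 49.0, 50.8, 52.9, 53.0, 53.4.
n = 17.
r = 1 + (90/100)·(17 − 1) = 1 + 14.4 = 15.4.
Rank 15 is 52.9 and rank 16 is 53.0.
Interpolate: 52.9 + 0.4·(53.0 − 52.9) = 52.9 + 0.4·0.1 = 52.94.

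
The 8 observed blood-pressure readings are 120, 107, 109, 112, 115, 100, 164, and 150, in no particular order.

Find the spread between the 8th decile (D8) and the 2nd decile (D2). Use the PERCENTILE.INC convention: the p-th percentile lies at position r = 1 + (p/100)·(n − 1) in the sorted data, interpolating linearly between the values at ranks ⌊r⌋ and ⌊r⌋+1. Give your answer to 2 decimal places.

Sorted: 100, 107, 109, 112, 115, 120, 150, 164.
n = 8.
P20: r = 2.4; ranks 2–3 are 107, 109; interpolating gives 107.8.
P80: r = 6.6; ranks 6–7 are 120, 150; interpolating gives 138.
Difference: 138 − 107.8 = 30.2.

30.20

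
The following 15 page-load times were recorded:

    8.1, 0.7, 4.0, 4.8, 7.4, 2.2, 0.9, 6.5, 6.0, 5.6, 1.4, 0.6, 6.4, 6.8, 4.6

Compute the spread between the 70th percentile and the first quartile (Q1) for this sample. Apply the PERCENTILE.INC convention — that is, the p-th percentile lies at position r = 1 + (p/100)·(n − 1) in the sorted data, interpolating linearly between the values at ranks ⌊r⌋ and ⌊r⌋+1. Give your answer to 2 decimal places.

4.52

Sorted: 0.6, 0.7, 0.9, 1.4, 2.2, 4.0, 4.6, 4.8, 5.6, 6.0, 6.4, 6.5, 6.8, 7.4, 8.1.
n = 15.
P25: r = 4.5; ranks 4–5 are 1.4, 2.2; interpolating gives 1.8.
P70: r = 10.8; ranks 10–11 are 6.0, 6.4; interpolating gives 6.32.
Difference: 6.32 − 1.8 = 4.52.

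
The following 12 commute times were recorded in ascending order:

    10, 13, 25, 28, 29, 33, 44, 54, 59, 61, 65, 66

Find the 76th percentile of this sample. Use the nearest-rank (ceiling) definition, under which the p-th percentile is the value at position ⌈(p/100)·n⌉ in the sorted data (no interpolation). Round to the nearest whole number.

n = 12.
Position = ⌈76/100 · 12⌉ = ⌈9.12⌉ = 10.
The value at rank 10 is 61.

61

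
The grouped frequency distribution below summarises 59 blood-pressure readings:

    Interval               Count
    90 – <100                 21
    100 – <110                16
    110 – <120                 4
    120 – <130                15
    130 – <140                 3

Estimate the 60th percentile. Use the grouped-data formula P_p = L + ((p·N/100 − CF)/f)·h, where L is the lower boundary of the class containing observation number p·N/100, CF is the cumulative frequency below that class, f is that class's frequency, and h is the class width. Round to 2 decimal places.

109.00

N = 59; target position k = 60/100 · 59 = 35.4.
Cumulative frequencies: 21, 37, 41, 56, 59.
Observation 35.4 falls in the class 100 – <110.
L = 100, CF = 21, f = 16, h = 10.
P60 = 100 + ((35.4 − 21)/16)·10 = 100 + 9 = 109.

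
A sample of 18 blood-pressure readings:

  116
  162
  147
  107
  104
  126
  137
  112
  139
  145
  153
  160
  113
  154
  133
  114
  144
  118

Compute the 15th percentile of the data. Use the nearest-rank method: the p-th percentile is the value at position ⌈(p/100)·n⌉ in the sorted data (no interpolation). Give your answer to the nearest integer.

Sorted: 104, 107, 112, 113, 114, 116, 118, 126, 133, 137, 139, 144, 145, 147, 153, 154, 160, 162.
n = 18.
Position = ⌈15/100 · 18⌉ = ⌈2.7⌉ = 3.
The value at rank 3 is 112.

112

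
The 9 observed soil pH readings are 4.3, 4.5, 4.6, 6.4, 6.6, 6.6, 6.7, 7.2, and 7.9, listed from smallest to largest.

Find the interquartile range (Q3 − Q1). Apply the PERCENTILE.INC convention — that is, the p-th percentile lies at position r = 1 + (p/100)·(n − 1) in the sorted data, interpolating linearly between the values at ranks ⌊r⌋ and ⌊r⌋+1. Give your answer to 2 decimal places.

2.10

n = 9.
P25: r = 3 (integer) → 4.6.
P75: r = 7 (integer) → 6.7.
Difference: 6.7 − 4.6 = 2.1.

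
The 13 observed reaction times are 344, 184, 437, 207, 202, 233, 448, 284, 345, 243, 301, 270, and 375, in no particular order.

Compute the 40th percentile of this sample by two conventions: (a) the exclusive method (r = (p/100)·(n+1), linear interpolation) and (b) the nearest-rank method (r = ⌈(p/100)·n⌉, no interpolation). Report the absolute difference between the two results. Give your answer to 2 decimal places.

Sorted: 184, 202, 207, 233, 243, 270, 284, 301, 344, 345, 375, 437, 448.
n = 13.
(a) r = 5.6; between ranks 5 (243) and 6 (270): 259.2.
(b) the nearest-rank method: rank 6 → 270.
|259.2 − 270| = 10.8.

10.80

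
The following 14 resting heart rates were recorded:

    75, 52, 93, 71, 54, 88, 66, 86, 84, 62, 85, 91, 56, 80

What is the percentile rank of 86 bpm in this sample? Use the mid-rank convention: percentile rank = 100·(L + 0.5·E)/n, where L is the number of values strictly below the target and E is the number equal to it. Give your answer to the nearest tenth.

Sorted: 52, 54, 56, 62, 66, 71, 75, 80, 84, 85, 86, 88, 91, 93.
Count below 86: L = 10; count equal: E = 1; n = 14.
Percentile rank = 100·(10 + 0.5·1)/14 = 100·10.5/14 = 75.

75.0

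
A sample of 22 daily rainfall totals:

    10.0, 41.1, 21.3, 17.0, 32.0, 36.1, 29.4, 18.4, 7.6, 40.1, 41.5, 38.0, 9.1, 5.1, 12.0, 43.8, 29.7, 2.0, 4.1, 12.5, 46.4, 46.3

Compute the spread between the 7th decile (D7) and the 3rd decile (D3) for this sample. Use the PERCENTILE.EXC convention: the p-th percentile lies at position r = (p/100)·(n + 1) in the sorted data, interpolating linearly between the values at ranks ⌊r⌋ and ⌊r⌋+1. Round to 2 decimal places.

Sorted: 2.0, 4.1, 5.1, 7.6, 9.1, 10.0, 12.0, 12.5, 17.0, 18.4, 21.3, 29.4, 29.7, 32.0, 36.1, 38.0, 40.1, 41.1, 41.5, 43.8, 46.3, 46.4.
n = 22.
P30: r = 6.9; ranks 6–7 are 10.0, 12.0; interpolating gives 11.8.
P70: r = 16.1; ranks 16–17 are 38.0, 40.1; interpolating gives 38.21.
Difference: 38.21 − 11.8 = 26.41.

26.41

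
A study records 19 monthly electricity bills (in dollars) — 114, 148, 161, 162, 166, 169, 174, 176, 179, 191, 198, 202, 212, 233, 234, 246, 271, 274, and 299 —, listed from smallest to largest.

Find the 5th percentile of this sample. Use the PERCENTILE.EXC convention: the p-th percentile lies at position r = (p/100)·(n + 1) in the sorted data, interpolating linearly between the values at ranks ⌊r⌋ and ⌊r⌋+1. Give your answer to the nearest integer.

n = 19.
r = (5/100)·(19 + 1) = 1.
r is an integer, so P5 is the value at rank 1: 114.

114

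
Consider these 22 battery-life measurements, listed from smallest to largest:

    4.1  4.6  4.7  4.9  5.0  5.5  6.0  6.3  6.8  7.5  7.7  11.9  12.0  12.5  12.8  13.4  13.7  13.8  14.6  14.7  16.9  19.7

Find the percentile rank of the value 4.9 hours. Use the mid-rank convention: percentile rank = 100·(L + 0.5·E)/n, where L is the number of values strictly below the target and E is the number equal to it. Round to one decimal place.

15.9

Count below 4.9: L = 3; count equal: E = 1; n = 22.
Percentile rank = 100·(3 + 0.5·1)/22 = 100·3.5/22 = 15.91.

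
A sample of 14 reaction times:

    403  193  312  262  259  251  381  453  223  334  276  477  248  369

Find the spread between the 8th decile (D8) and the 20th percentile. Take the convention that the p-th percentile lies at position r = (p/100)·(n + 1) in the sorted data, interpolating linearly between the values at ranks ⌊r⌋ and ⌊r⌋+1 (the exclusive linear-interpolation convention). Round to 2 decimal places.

Sorted: 193, 223, 248, 251, 259, 262, 276, 312, 334, 369, 381, 403, 453, 477.
n = 14.
P20: r = 3 (integer) → 248.
P80: r = 12 (integer) → 403.
Difference: 403 − 248 = 155.

155.00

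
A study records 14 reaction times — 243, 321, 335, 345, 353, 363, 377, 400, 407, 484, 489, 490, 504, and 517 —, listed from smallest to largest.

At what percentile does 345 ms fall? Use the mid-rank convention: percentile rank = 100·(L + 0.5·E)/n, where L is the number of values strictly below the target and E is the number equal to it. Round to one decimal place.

Count below 345: L = 3; count equal: E = 1; n = 14.
Percentile rank = 100·(3 + 0.5·1)/14 = 100·3.5/14 = 25.

25.0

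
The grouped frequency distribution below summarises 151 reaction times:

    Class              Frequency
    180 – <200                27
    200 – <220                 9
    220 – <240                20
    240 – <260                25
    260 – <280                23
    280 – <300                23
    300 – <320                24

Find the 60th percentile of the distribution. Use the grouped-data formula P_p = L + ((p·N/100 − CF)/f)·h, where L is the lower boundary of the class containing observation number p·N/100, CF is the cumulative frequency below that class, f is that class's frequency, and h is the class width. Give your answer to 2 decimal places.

268.35

N = 151; target position k = 60/100 · 151 = 90.6.
Cumulative frequencies: 27, 36, 56, 81, 104, 127, 151.
Observation 90.6 falls in the class 260 – <280.
L = 260, CF = 81, f = 23, h = 20.
P60 = 260 + ((90.6 − 81)/23)·20 = 260 + 8.34783 = 268.348.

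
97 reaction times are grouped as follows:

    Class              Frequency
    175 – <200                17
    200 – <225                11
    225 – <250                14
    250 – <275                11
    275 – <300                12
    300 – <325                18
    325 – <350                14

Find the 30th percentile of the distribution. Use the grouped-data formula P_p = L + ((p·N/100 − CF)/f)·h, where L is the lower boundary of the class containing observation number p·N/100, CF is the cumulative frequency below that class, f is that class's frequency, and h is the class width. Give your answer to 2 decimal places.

226.96

N = 97; target position k = 30/100 · 97 = 29.1.
Cumulative frequencies: 17, 28, 42, 53, 65, 83, 97.
Observation 29.1 falls in the class 225 – <250.
L = 225, CF = 28, f = 14, h = 25.
P30 = 225 + ((29.1 − 28)/14)·25 = 225 + 1.96429 = 226.964.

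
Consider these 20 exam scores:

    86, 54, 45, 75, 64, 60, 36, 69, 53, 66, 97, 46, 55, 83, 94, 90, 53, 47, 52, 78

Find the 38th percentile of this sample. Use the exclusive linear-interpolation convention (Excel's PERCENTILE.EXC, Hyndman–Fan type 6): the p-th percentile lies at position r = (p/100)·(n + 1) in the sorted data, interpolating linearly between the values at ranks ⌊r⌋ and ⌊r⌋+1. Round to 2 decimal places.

Sorted: 36, 45, 46, 47, 52, 53, 53, 54, 55, 60, 64, 66, 69, 75, 78, 83, 86, 90, 94, 97.
n = 20.
r = (38/100)·(20 + 1) = 7.98.
Rank 7 is 53 and rank 8 is 54.
Interpolate: 53 + 0.98·(54 − 53) = 53 + 0.98·1 = 53.98.

53.98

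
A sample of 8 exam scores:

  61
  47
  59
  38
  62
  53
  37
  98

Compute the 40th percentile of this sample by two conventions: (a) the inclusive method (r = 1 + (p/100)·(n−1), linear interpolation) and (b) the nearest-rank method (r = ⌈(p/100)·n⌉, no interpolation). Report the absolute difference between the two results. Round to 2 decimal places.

1.20

Sorted: 37, 38, 47, 53, 59, 61, 62, 98.
n = 8.
(a) r = 3.8; between ranks 3 (47) and 4 (53): 51.8.
(b) the nearest-rank method: rank 4 → 53.
|51.8 − 53| = 1.2.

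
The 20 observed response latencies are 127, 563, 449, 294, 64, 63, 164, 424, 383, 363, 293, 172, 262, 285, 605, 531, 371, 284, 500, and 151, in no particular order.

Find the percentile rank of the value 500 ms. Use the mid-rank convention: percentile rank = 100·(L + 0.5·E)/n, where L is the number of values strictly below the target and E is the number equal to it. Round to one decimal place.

82.5

Sorted: 63, 64, 127, 151, 164, 172, 262, 284, 285, 293, 294, 363, 371, 383, 424, 449, 500, 531, 563, 605.
Count below 500: L = 16; count equal: E = 1; n = 20.
Percentile rank = 100·(16 + 0.5·1)/20 = 100·16.5/20 = 82.5.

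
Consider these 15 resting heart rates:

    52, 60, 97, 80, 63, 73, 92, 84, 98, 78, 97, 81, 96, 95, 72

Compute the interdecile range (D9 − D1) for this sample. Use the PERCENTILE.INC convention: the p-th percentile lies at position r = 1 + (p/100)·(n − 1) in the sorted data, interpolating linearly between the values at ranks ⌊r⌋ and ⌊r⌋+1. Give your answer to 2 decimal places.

Sorted: 52, 60, 63, 72, 73, 78, 80, 81, 84, 92, 95, 96, 97, 97, 98.
n = 15.
P10: r = 2.4; ranks 2–3 are 60, 63; interpolating gives 61.2.
P90: r = 13.6; ranks 13–14 are 97, 97; interpolating gives 97.
Difference: 97 − 61.2 = 35.8.

35.80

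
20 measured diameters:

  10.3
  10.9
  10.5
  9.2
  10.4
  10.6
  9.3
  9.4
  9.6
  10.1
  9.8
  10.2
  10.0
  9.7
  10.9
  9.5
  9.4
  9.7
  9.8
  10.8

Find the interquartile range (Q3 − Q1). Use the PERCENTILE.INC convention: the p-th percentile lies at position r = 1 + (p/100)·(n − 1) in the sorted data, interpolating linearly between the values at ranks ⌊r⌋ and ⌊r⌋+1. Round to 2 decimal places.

Sorted: 9.2, 9.3, 9.4, 9.4, 9.5, 9.6, 9.7, 9.7, 9.8, 9.8, 10.0, 10.1, 10.2, 10.3, 10.4, 10.5, 10.6, 10.8, 10.9, 10.9.
n = 20.
P25: r = 5.75; ranks 5–6 are 9.5, 9.6; interpolating gives 9.575.
P75: r = 15.25; ranks 15–16 are 10.4, 10.5; interpolating gives 10.425.
Difference: 10.425 − 9.575 = 0.85.

0.85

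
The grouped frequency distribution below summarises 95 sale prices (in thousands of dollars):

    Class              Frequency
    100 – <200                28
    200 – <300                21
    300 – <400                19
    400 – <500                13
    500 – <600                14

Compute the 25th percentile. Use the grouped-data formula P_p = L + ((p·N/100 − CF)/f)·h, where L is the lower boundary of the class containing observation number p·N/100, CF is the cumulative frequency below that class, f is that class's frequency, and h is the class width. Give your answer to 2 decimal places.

184.82

N = 95; target position k = 25/100 · 95 = 23.75.
Cumulative frequencies: 28, 49, 68, 81, 95.
Observation 23.75 falls in the class 100 – <200.
L = 100, CF = 0, f = 28, h = 100.
P25 = 100 + ((23.75 − 0)/28)·100 = 100 + 84.8214 = 184.821.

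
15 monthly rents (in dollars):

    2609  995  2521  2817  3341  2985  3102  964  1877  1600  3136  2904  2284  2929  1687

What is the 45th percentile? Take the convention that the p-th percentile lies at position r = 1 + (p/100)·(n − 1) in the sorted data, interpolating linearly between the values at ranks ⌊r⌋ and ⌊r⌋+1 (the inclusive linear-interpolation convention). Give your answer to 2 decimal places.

2547.40

Sorted: 964, 995, 1600, 1687, 1877, 2284, 2521, 2609, 2817, 2904, 2929, 2985, 3102, 3136, 3341.
n = 15.
r = 1 + (45/100)·(15 − 1) = 1 + 6.3 = 7.3.
Rank 7 is 2521 and rank 8 is 2609.
Interpolate: 2521 + 0.3·(2609 − 2521) = 2521 + 0.3·88 = 2547.4.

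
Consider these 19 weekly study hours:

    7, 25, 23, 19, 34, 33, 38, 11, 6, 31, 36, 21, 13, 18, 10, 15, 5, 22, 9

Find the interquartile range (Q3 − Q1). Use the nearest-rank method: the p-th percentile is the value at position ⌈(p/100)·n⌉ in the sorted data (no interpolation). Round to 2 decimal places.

Sorted: 5, 6, 7, 9, 10, 11, 13, 15, 18, 19, 21, 22, 23, 25, 31, 33, 34, 36, 38.
n = 19.
P25: rank ⌈25/100·19⌉ = 5 → 10.
P75: rank ⌈75/100·19⌉ = 15 → 31.
Difference: 31 − 10 = 21.

21.00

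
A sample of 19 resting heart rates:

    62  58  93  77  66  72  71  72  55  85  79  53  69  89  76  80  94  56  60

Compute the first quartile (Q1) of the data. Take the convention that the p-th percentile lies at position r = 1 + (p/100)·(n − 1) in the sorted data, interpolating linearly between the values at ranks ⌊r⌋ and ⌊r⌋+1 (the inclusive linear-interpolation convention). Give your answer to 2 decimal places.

61.00

Sorted: 53, 55, 56, 58, 60, 62, 66, 69, 71, 72, 72, 76, 77, 79, 80, 85, 89, 93, 94.
n = 19.
r = 1 + (25/100)·(19 − 1) = 1 + 4.5 = 5.5.
Rank 5 is 60 and rank 6 is 62.
Interpolate: 60 + 0.5·(62 − 60) = 60 + 0.5·2 = 61.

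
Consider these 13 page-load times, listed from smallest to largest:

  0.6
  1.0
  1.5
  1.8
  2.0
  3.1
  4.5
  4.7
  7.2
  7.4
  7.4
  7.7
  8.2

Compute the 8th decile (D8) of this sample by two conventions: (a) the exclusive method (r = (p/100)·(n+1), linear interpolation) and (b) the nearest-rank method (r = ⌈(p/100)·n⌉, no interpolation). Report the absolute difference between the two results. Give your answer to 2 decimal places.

0.06

n = 13.
(a) r = 11.2; between ranks 11 (7.4) and 12 (7.7): 7.46.
(b) the nearest-rank method: rank 11 → 7.4.
|7.46 − 7.4| = 0.06.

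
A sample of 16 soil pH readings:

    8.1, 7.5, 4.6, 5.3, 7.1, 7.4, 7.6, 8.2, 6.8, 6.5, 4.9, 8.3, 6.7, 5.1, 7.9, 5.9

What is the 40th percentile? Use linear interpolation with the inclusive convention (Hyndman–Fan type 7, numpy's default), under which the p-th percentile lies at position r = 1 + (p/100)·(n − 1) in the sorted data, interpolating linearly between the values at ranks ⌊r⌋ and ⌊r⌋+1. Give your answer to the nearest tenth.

6.7

Sorted: 4.6, 4.9, 5.1, 5.3, 5.9, 6.5, 6.7, 6.8, 7.1, 7.4, 7.5, 7.6, 7.9, 8.1, 8.2, 8.3.
n = 16.
r = 1 + (40/100)·(16 − 1) = 1 + 6 = 7.
r is an integer, so P40 is the value at rank 7: 6.7.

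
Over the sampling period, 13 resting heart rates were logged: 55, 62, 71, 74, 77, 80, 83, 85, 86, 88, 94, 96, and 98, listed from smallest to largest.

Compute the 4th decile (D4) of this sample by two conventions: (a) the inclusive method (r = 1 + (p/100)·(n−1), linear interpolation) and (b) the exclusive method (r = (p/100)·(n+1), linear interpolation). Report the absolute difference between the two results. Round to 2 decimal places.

n = 13.
(a) r = 5.8; between ranks 5 (77) and 6 (80): 79.4.
(b) r = 5.6; between ranks 5 (77) and 6 (80): 78.8.
|79.4 − 78.8| = 0.6.

0.60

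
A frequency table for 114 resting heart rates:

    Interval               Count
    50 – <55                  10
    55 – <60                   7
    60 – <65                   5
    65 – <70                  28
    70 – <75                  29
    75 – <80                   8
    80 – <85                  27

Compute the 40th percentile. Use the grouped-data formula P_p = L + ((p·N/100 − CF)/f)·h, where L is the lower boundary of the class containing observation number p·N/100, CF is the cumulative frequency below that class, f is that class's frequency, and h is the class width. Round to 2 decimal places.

N = 114; target position k = 40/100 · 114 = 45.6.
Cumulative frequencies: 10, 17, 22, 50, 79, 87, 114.
Observation 45.6 falls in the class 65 – <70.
L = 65, CF = 22, f = 28, h = 5.
P40 = 65 + ((45.6 − 22)/28)·5 = 65 + 4.21429 = 69.2143.

69.21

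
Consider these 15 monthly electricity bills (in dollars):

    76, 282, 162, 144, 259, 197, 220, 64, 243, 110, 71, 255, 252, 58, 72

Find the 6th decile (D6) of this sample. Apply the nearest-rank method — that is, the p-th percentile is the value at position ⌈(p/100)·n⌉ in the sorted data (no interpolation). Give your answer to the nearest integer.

197

Sorted: 58, 64, 71, 72, 76, 110, 144, 162, 197, 220, 243, 252, 255, 259, 282.
n = 15.
Position = ⌈60/100 · 15⌉ = ⌈9⌉ = 9.
The value at rank 9 is 197.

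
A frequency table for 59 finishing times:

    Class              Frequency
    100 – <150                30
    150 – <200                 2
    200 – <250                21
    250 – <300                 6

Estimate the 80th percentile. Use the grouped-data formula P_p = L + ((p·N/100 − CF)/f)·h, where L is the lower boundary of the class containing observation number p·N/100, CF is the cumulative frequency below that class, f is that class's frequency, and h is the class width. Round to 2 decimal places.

N = 59; target position k = 80/100 · 59 = 47.2.
Cumulative frequencies: 30, 32, 53, 59.
Observation 47.2 falls in the class 200 – <250.
L = 200, CF = 32, f = 21, h = 50.
P80 = 200 + ((47.2 − 32)/21)·50 = 200 + 36.1905 = 236.19.

236.19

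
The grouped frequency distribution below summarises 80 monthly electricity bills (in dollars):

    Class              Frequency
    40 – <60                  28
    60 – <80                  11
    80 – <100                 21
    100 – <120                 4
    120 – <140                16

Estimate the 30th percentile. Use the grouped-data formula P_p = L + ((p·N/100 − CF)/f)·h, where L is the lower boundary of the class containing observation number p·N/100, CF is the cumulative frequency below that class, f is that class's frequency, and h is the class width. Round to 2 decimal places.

57.14

N = 80; target position k = 30/100 · 80 = 24.
Cumulative frequencies: 28, 39, 60, 64, 80.
Observation 24 falls in the class 40 – <60.
L = 40, CF = 0, f = 28, h = 20.
P30 = 40 + ((24 − 0)/28)·20 = 40 + 17.1429 = 57.1429.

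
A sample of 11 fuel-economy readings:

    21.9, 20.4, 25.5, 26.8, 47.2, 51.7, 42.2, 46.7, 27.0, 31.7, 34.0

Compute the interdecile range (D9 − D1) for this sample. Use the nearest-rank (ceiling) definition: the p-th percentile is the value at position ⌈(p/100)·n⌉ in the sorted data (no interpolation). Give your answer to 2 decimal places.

25.30

Sorted: 20.4, 21.9, 25.5, 26.8, 27.0, 31.7, 34.0, 42.2, 46.7, 47.2, 51.7.
n = 11.
P10: rank ⌈10/100·11⌉ = 2 → 21.9.
P90: rank ⌈90/100·11⌉ = 10 → 47.2.
Difference: 47.2 − 21.9 = 25.3.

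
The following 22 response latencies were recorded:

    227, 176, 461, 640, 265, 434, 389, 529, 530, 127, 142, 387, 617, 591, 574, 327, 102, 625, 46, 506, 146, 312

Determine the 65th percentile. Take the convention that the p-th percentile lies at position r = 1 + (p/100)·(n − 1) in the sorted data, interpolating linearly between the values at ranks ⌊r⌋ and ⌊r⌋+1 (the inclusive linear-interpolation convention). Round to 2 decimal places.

490.25

Sorted: 46, 102, 127, 142, 146, 176, 227, 265, 312, 327, 387, 389, 434, 461, 506, 529, 530, 574, 591, 617, 625, 640.
n = 22.
r = 1 + (65/100)·(22 − 1) = 1 + 13.65 = 14.65.
Rank 14 is 461 and rank 15 is 506.
Interpolate: 461 + 0.65·(506 − 461) = 461 + 0.65·45 = 490.25.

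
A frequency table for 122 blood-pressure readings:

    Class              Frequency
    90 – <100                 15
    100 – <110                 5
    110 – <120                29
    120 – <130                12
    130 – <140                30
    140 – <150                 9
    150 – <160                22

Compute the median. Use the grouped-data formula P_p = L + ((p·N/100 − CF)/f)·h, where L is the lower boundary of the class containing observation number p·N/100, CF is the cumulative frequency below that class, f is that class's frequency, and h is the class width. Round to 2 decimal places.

130.00

N = 122; target position k = 50/100 · 122 = 61.
Cumulative frequencies: 15, 20, 49, 61, 91, 100, 122.
Observation 61 falls in the class 120 – <130.
L = 120, CF = 49, f = 12, h = 10.
P50 = 120 + ((61 − 49)/12)·10 = 120 + 10 = 130.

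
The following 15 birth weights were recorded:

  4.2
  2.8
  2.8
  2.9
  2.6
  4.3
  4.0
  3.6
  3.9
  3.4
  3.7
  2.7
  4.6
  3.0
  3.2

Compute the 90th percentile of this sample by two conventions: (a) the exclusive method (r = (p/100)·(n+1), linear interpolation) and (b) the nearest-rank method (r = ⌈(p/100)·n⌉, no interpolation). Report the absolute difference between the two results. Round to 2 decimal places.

0.12

Sorted: 2.6, 2.7, 2.8, 2.8, 2.9, 3.0, 3.2, 3.4, 3.6, 3.7, 3.9, 4.0, 4.2, 4.3, 4.6.
n = 15.
(a) r = 14.4; between ranks 14 (4.3) and 15 (4.6): 4.42.
(b) the nearest-rank method: rank 14 → 4.3.
|4.42 − 4.3| = 0.12.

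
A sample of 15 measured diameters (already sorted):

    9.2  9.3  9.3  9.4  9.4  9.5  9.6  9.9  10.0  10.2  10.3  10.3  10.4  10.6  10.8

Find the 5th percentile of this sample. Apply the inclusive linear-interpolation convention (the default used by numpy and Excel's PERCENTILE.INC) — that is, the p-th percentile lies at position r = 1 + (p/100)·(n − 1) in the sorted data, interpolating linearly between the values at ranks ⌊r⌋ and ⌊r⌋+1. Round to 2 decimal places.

n = 15.
r = 1 + (5/100)·(15 − 1) = 1 + 0.7 = 1.7.
Rank 1 is 9.2 and rank 2 is 9.3.
Interpolate: 9.2 + 0.7·(9.3 − 9.2) = 9.2 + 0.7·0.1 = 9.27.

9.27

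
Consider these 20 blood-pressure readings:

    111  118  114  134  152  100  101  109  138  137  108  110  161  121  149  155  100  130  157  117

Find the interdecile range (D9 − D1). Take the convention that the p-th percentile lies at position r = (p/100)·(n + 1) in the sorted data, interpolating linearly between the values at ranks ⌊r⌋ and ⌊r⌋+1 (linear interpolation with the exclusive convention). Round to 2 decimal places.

Sorted: 100, 100, 101, 108, 109, 110, 111, 114, 117, 118, 121, 130, 134, 137, 138, 149, 152, 155, 157, 161.
n = 20.
P10: r = 2.1; ranks 2–3 are 100, 101; interpolating gives 100.1.
P90: r = 18.9; ranks 18–19 are 155, 157; interpolating gives 156.8.
Difference: 156.8 − 100.1 = 56.7.

56.70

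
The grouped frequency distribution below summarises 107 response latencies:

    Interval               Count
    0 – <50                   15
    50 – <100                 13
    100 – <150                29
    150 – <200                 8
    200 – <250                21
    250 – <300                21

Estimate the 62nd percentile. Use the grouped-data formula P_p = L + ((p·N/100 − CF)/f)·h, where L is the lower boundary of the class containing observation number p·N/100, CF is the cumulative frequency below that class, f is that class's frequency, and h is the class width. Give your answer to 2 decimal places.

203.19

N = 107; target position k = 62/100 · 107 = 66.34.
Cumulative frequencies: 15, 28, 57, 65, 86, 107.
Observation 66.34 falls in the class 200 – <250.
L = 200, CF = 65, f = 21, h = 50.
P62 = 200 + ((66.34 − 65)/21)·50 = 200 + 3.19048 = 203.19.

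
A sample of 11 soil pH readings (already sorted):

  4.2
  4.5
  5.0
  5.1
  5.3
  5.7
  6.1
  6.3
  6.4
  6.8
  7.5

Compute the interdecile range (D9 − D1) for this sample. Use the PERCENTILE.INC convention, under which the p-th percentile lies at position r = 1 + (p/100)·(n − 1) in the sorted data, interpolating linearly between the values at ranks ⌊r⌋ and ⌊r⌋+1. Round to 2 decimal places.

2.30

n = 11.
P10: r = 2 (integer) → 4.5.
P90: r = 10 (integer) → 6.8.
Difference: 6.8 − 4.5 = 2.3.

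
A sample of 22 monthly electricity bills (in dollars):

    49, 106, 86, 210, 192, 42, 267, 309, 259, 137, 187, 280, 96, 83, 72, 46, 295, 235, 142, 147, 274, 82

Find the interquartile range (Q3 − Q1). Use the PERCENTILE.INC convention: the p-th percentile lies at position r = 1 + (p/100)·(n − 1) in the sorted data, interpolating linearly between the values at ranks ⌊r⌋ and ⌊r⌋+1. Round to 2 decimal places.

169.25

Sorted: 42, 46, 49, 72, 82, 83, 86, 96, 106, 137, 142, 147, 187, 192, 210, 235, 259, 267, 274, 280, 295, 309.
n = 22.
P25: r = 6.25; ranks 6–7 are 83, 86; interpolating gives 83.75.
P75: r = 16.75; ranks 16–17 are 235, 259; interpolating gives 253.
Difference: 253 − 83.75 = 169.25.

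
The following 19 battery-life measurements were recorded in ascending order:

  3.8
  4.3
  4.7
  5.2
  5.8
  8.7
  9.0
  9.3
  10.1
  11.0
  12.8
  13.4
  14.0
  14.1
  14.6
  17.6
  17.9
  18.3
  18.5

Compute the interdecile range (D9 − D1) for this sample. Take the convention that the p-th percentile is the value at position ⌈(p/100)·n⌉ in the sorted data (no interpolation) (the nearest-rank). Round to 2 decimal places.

14.00

n = 19.
P10: rank ⌈10/100·19⌉ = 2 → 4.3.
P90: rank ⌈90/100·19⌉ = 18 → 18.3.
Difference: 18.3 − 4.3 = 14.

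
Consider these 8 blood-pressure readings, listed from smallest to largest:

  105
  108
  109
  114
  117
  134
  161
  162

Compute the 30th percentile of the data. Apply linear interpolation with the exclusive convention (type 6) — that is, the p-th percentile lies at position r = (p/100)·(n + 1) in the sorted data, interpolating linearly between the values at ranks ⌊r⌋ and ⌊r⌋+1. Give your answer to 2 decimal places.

n = 8.
r = (30/100)·(8 + 1) = 2.7.
Rank 2 is 108 and rank 3 is 109.
Interpolate: 108 + 0.7·(109 − 108) = 108 + 0.7·1 = 108.7.

108.70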